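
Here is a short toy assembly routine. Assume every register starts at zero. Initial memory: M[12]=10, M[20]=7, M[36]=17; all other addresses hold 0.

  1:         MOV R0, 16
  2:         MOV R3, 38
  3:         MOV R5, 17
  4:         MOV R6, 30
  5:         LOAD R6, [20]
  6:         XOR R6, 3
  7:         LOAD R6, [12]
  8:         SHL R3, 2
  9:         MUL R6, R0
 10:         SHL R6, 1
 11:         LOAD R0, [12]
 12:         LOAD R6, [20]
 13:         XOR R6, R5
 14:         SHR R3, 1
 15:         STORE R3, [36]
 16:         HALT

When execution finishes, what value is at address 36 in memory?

MOV R0, 16 → R0=16
MOV R3, 38 → R3=38
MOV R5, 17 → R5=17
MOV R6, 30 → R6=30
LOAD R6, [20] → R6=M[20]=7
XOR R6, 3 → R6=7^3=4
LOAD R6, [12] → R6=M[12]=10
SHL R3, 2 → R3=38<<2=152
MUL R6, R0 → R6=10*16=160
SHL R6, 1 → R6=160<<1=320
LOAD R0, [12] → R0=M[12]=10
LOAD R6, [20] → R6=M[20]=7
XOR R6, R5 → R6=7^17=22
SHR R3, 1 → R3=152>>1=76
STORE R3, [36] → M[36]=76
halt.

76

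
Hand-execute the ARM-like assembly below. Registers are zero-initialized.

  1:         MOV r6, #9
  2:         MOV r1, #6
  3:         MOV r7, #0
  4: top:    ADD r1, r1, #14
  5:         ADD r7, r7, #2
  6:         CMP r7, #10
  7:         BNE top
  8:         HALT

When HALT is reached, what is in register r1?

76

after MOV r6, #9: r6=9
after MOV r1, #6: r1=6
after MOV r7, #0: r7=0
after ADD r1, r1, #14: r1=6+14=20
after ADD r7, r7, #2: r7=0+2=2
CMP r7, #10  (cmp 2,10)
BNE top: taken
after ADD r1, r1, #14: r1=20+14=34
after ADD r7, r7, #2: r7=2+2=4
CMP r7, #10  (cmp 4,10)
BNE top: taken
after ADD r1, r1, #14: r1=34+14=48
after ADD r7, r7, #2: r7=4+2=6
CMP r7, #10  (cmp 6,10)
BNE top: taken
after ADD r1, r1, #14: r1=48+14=62
after ADD r7, r7, #2: r7=6+2=8
CMP r7, #10  (cmp 8,10)
BNE top: taken
after ADD r1, r1, #14: r1=62+14=76
after ADD r7, r7, #2: r7=8+2=10
CMP r7, #10  (cmp 10,10)
BNE top: not taken
halt.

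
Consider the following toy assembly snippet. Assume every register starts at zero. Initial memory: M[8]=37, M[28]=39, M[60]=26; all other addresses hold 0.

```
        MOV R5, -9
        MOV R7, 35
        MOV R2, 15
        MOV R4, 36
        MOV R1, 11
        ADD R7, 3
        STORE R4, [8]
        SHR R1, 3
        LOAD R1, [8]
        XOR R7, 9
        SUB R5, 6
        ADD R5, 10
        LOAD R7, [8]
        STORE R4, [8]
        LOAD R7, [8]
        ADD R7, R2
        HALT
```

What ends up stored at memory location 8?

36

after MOV R5, -9: R5=-9
after MOV R7, 35: R7=35
after MOV R2, 15: R2=15
after MOV R4, 36: R4=36
after MOV R1, 11: R1=11
after ADD R7, 3: R7=35+3=38
STORE R4, [8] → M[8]=36
after SHR R1, 3: R1=11>>3=1
after LOAD R1, [8]: R1=M[8]=36
after XOR R7, 9: R7=38^9=47
after SUB R5, 6: R5=(-9)-6=-15
after ADD R5, 10: R5=(-15)+10=-5
after LOAD R7, [8]: R7=M[8]=36
STORE R4, [8] → M[8]=36
after LOAD R7, [8]: R7=M[8]=36
after ADD R7, R2: R7=36+15=51
halt.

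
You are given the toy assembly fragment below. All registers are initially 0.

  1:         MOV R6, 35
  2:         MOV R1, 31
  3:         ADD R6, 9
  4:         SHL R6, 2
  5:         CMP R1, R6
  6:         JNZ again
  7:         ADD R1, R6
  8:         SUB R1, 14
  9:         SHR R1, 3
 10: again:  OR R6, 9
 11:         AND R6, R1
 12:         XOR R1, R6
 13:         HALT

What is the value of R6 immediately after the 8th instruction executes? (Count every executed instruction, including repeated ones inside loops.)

25

after MOV R6, 35: R6=35
after MOV R1, 31: R1=31
after ADD R6, 9: R6=35+9=44
after SHL R6, 2: R6=44<<2=176
CMP R1, R6  (cmp 31,176)
JNZ again: taken
after OR R6, 9: R6=176|9=185
after AND R6, R1: R6=185&31=25
After step 8: R6 = 25.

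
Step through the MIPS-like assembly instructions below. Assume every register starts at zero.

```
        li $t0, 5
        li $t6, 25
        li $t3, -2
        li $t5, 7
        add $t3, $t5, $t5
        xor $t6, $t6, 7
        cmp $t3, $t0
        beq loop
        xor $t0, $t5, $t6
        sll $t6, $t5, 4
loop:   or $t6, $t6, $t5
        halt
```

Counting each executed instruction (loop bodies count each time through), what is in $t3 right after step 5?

after li $t0, 5: $t0=5
after li $t6, 25: $t6=25
after li $t3, -2: $t3=-2
after li $t5, 7: $t5=7
after add $t3, $t5, $t5: $t3=7+7=14
After step 5: $t3 = 14.

14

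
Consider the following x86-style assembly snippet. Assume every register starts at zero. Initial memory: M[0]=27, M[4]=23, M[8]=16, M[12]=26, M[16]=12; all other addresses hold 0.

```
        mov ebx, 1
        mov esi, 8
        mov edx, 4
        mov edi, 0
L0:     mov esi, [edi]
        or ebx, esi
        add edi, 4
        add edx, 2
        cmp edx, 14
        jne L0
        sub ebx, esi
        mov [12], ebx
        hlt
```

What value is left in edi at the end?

after mov ebx, 1: ebx=1
after mov esi, 8: esi=8
after mov edx, 4: edx=4
after mov edi, 0: edi=0
after mov esi, [edi]: esi=M[0]=27
after or ebx, esi: ebx=1|27=27
after add edi, 4: edi=0+4=4
after add edx, 2: edx=4+2=6
cmp edx, 14  (cmp 6,14)
jne L0: taken
after mov esi, [edi]: esi=M[4]=23
after or ebx, esi: ebx=27|23=31
after add edi, 4: edi=4+4=8
after add edx, 2: edx=6+2=8
cmp edx, 14  (cmp 8,14)
jne L0: taken
after mov esi, [edi]: esi=M[8]=16
after or ebx, esi: ebx=31|16=31
after add edi, 4: edi=8+4=12
after add edx, 2: edx=8+2=10
cmp edx, 14  (cmp 10,14)
jne L0: taken
after mov esi, [edi]: esi=M[12]=26
after or ebx, esi: ebx=31|26=31
after add edi, 4: edi=12+4=16
after add edx, 2: edx=10+2=12
cmp edx, 14  (cmp 12,14)
jne L0: taken
after mov esi, [edi]: esi=M[16]=12
after or ebx, esi: ebx=31|12=31
after add edi, 4: edi=16+4=20
after add edx, 2: edx=12+2=14
cmp edx, 14  (cmp 14,14)
jne L0: not taken
after sub ebx, esi: ebx=31-12=19
mov [12], ebx → M[12]=19
halt.

20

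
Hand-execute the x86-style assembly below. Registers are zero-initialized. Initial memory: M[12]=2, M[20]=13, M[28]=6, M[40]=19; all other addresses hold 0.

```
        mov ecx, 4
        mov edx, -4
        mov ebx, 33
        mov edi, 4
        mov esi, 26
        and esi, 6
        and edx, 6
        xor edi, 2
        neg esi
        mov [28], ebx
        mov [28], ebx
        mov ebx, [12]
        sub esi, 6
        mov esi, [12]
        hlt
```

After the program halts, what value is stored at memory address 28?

after mov ecx, 4: ecx=4
after mov edx, -4: edx=-4
after mov ebx, 33: ebx=33
after mov edi, 4: edi=4
after mov esi, 26: esi=26
after and esi, 6: esi=26&6=2
after and edx, 6: edx=(-4)&6=4
after xor edi, 2: edi=4^2=6
after neg esi: esi=-(2)=-2
mov [28], ebx → M[28]=33
mov [28], ebx → M[28]=33
after mov ebx, [12]: ebx=M[12]=2
after sub esi, 6: esi=(-2)-6=-8
after mov esi, [12]: esi=M[12]=2
halt.

33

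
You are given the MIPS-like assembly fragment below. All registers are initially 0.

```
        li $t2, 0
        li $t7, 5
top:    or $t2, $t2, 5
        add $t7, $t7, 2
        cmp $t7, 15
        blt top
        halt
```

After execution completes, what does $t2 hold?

$t2=0
$t7=5
$t2=0|5=5
$t7=5+2=7
cmp $t7, 15  (cmp 7,15)
blt top: taken
$t2=5|5=5
$t7=7+2=9
cmp $t7, 15  (cmp 9,15)
blt top: taken
$t2=5|5=5
$t7=9+2=11
cmp $t7, 15  (cmp 11,15)
blt top: taken
$t2=5|5=5
$t7=11+2=13
cmp $t7, 15  (cmp 13,15)
blt top: taken
$t2=5|5=5
$t7=13+2=15
cmp $t7, 15  (cmp 15,15)
blt top: not taken
halt.

5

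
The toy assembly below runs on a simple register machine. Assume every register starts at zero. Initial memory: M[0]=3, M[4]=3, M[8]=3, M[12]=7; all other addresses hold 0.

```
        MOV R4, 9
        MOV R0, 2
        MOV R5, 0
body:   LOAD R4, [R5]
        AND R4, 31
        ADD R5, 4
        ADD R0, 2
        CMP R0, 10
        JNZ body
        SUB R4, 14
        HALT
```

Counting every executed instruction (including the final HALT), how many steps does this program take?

after MOV R4, 9: R4=9
after MOV R0, 2: R0=2
after MOV R5, 0: R5=0
after LOAD R4, [R5]: R4=M[0]=3
after AND R4, 31: R4=3&31=3
after ADD R5, 4: R5=0+4=4
after ADD R0, 2: R0=2+2=4
CMP R0, 10  (cmp 4,10)
JNZ body: taken
after LOAD R4, [R5]: R4=M[4]=3
after AND R4, 31: R4=3&31=3
after ADD R5, 4: R5=4+4=8
after ADD R0, 2: R0=4+2=6
CMP R0, 10  (cmp 6,10)
JNZ body: taken
after LOAD R4, [R5]: R4=M[8]=3
after AND R4, 31: R4=3&31=3
after ADD R5, 4: R5=8+4=12
after ADD R0, 2: R0=6+2=8
CMP R0, 10  (cmp 8,10)
JNZ body: taken
after LOAD R4, [R5]: R4=M[12]=7
after AND R4, 31: R4=7&31=7
after ADD R5, 4: R5=12+4=16
after ADD R0, 2: R0=8+2=10
CMP R0, 10  (cmp 10,10)
JNZ body: not taken
after SUB R4, 14: R4=7-14=-7
halt.
Total executed instructions: 29.

29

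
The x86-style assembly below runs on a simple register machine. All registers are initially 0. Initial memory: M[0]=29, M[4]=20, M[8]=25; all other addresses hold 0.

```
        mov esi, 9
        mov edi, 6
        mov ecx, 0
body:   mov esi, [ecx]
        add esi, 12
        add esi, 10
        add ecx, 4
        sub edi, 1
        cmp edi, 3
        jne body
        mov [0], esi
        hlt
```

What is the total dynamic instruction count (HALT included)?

26

mov esi, 9 → esi=9
mov edi, 6 → edi=6
mov ecx, 0 → ecx=0
mov esi, [ecx] → esi=M[0]=29
add esi, 12 → esi=29+12=41
add esi, 10 → esi=41+10=51
add ecx, 4 → ecx=0+4=4
sub edi, 1 → edi=6-1=5
cmp edi, 3  (cmp 5,3)
jne body: taken
mov esi, [ecx] → esi=M[4]=20
add esi, 12 → esi=20+12=32
add esi, 10 → esi=32+10=42
add ecx, 4 → ecx=4+4=8
sub edi, 1 → edi=5-1=4
cmp edi, 3  (cmp 4,3)
jne body: taken
mov esi, [ecx] → esi=M[8]=25
add esi, 12 → esi=25+12=37
add esi, 10 → esi=37+10=47
add ecx, 4 → ecx=8+4=12
sub edi, 1 → edi=4-1=3
cmp edi, 3  (cmp 3,3)
jne body: not taken
mov [0], esi → M[0]=47
halt.
Total executed instructions: 26.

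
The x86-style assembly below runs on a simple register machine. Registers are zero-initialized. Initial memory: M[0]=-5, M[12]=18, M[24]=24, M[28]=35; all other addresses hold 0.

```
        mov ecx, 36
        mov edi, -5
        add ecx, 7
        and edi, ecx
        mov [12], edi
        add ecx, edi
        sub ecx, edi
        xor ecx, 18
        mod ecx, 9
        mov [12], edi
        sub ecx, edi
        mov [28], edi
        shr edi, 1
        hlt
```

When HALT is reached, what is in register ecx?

-40

mov ecx, 36 → ecx=36
mov edi, -5 → edi=-5
add ecx, 7 → ecx=36+7=43
and edi, ecx → edi=(-5)&43=43
mov [12], edi → M[12]=43
add ecx, edi → ecx=43+43=86
sub ecx, edi → ecx=86-43=43
xor ecx, 18 → ecx=43^18=57
mod ecx, 9 → ecx=57%9=3
mov [12], edi → M[12]=43
sub ecx, edi → ecx=3-43=-40
mov [28], edi → M[28]=43
shr edi, 1 → edi=43>>1=21
halt.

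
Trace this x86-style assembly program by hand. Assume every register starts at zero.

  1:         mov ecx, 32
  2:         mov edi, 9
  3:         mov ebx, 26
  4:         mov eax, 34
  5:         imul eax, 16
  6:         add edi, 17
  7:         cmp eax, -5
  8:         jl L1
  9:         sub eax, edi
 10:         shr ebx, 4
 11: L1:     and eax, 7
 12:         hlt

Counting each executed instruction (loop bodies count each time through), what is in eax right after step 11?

after mov ecx, 32: ecx=32
after mov edi, 9: edi=9
after mov ebx, 26: ebx=26
after mov eax, 34: eax=34
after imul eax, 16: eax=34*16=544
after add edi, 17: edi=9+17=26
cmp eax, -5  (cmp 544,-5)
jl L1: not taken
after sub eax, edi: eax=544-26=518
after shr ebx, 4: ebx=26>>4=1
after and eax, 7: eax=518&7=6
After step 11: eax = 6.

6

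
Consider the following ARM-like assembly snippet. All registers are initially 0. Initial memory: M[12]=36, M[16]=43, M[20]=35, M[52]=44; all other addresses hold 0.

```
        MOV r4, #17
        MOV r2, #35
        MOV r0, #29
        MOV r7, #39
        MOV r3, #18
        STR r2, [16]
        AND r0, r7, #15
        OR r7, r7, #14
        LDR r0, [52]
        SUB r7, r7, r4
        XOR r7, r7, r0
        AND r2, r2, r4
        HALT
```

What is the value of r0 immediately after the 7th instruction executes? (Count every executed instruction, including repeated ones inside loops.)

7

MOV r4, #17 → r4=17
MOV r2, #35 → r2=35
MOV r0, #29 → r0=29
MOV r7, #39 → r7=39
MOV r3, #18 → r3=18
STR r2, [16] → M[16]=35
AND r0, r7, #15 → r0=39&15=7
After step 7: r0 = 7.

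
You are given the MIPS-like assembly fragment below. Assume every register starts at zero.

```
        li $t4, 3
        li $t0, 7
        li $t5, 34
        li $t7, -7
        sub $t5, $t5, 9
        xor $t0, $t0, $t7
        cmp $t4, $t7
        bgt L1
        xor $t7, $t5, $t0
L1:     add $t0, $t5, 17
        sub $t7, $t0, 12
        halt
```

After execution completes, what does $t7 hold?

30

after li $t4, 3: $t4=3
after li $t0, 7: $t0=7
after li $t5, 34: $t5=34
after li $t7, -7: $t7=-7
after sub $t5, $t5, 9: $t5=34-9=25
after xor $t0, $t0, $t7: $t0=7^(-7)=-2
cmp $t4, $t7  (cmp 3,-7)
bgt L1: taken
after add $t0, $t5, 17: $t0=25+17=42
after sub $t7, $t0, 12: $t7=42-12=30
halt.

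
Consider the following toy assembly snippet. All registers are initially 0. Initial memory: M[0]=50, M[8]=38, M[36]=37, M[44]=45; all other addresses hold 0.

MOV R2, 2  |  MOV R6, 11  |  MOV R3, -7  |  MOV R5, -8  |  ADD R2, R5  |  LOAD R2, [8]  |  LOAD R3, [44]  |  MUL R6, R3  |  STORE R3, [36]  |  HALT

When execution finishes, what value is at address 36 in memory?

R2=2
R6=11
R3=-7
R5=-8
R2=2+(-8)=-6
R2=M[8]=38
R3=M[44]=45
R6=11*45=495
STORE R3, [36] → M[36]=45
halt.

45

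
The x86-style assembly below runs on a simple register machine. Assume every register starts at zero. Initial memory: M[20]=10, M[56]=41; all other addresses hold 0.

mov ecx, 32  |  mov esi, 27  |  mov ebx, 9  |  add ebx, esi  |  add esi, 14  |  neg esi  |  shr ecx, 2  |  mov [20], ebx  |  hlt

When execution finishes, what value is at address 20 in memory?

mov ecx, 32 → ecx=32
mov esi, 27 → esi=27
mov ebx, 9 → ebx=9
add ebx, esi → ebx=9+27=36
add esi, 14 → esi=27+14=41
neg esi → esi=-(41)=-41
shr ecx, 2 → ecx=32>>2=8
mov [20], ebx → M[20]=36
halt.

36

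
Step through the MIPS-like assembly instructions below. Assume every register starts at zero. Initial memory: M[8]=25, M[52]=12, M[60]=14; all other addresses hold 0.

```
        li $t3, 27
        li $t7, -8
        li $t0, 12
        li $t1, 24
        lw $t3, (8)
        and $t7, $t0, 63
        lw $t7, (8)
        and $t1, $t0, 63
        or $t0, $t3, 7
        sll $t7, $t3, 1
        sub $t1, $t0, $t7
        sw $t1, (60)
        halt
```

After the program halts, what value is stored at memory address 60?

-19

$t3=27
$t7=-8
$t0=12
$t1=24
$t3=M[8]=25
$t7=12&63=12
$t7=M[8]=25
$t1=12&63=12
$t0=25|7=31
$t7=25<<1=50
$t1=31-50=-19
sw $t1, (60) → M[60]=-19
halt.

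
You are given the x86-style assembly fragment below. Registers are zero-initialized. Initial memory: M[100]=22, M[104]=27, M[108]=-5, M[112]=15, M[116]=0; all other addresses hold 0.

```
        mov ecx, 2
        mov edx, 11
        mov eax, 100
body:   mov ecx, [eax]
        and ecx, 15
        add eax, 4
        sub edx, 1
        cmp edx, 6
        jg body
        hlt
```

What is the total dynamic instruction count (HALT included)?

34

after mov ecx, 2: ecx=2
after mov edx, 11: edx=11
after mov eax, 100: eax=100
after mov ecx, [eax]: ecx=M[100]=22
after and ecx, 15: ecx=22&15=6
after add eax, 4: eax=100+4=104
after sub edx, 1: edx=11-1=10
cmp edx, 6  (cmp 10,6)
jg body: taken
after mov ecx, [eax]: ecx=M[104]=27
after and ecx, 15: ecx=27&15=11
after add eax, 4: eax=104+4=108
after sub edx, 1: edx=10-1=9
cmp edx, 6  (cmp 9,6)
jg body: taken
after mov ecx, [eax]: ecx=M[108]=-5
after and ecx, 15: ecx=(-5)&15=11
after add eax, 4: eax=108+4=112
after sub edx, 1: edx=9-1=8
cmp edx, 6  (cmp 8,6)
jg body: taken
after mov ecx, [eax]: ecx=M[112]=15
after and ecx, 15: ecx=15&15=15
after add eax, 4: eax=112+4=116
after sub edx, 1: edx=8-1=7
cmp edx, 6  (cmp 7,6)
jg body: taken
after mov ecx, [eax]: ecx=M[116]=0
after and ecx, 15: ecx=0&15=0
after add eax, 4: eax=116+4=120
after sub edx, 1: edx=7-1=6
cmp edx, 6  (cmp 6,6)
jg body: not taken
halt.
Total executed instructions: 34.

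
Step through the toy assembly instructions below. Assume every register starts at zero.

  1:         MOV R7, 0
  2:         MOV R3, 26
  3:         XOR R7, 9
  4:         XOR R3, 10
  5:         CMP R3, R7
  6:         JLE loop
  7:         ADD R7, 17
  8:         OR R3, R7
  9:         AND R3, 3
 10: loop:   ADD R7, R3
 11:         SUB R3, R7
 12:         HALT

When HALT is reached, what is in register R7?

MOV R7, 0 → R7=0
MOV R3, 26 → R3=26
XOR R7, 9 → R7=0^9=9
XOR R3, 10 → R3=26^10=16
CMP R3, R7  (cmp 16,9)
JLE loop: not taken
ADD R7, 17 → R7=9+17=26
OR R3, R7 → R3=16|26=26
AND R3, 3 → R3=26&3=2
ADD R7, R3 → R7=26+2=28
SUB R3, R7 → R3=2-28=-26
halt.

28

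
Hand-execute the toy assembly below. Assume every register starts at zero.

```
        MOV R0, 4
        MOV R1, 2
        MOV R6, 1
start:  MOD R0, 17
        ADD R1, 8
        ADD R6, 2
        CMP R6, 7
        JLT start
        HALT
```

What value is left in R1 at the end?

26

MOV R0, 4 → R0=4
MOV R1, 2 → R1=2
MOV R6, 1 → R6=1
MOD R0, 17 → R0=4%17=4
ADD R1, 8 → R1=2+8=10
ADD R6, 2 → R6=1+2=3
CMP R6, 7  (cmp 3,7)
JLT start: taken
MOD R0, 17 → R0=4%17=4
ADD R1, 8 → R1=10+8=18
ADD R6, 2 → R6=3+2=5
CMP R6, 7  (cmp 5,7)
JLT start: taken
MOD R0, 17 → R0=4%17=4
ADD R1, 8 → R1=18+8=26
ADD R6, 2 → R6=5+2=7
CMP R6, 7  (cmp 7,7)
JLT start: not taken
halt.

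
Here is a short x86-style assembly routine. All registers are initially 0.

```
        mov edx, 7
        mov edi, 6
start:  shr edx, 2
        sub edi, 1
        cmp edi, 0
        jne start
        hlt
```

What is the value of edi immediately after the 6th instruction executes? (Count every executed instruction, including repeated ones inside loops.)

after mov edx, 7: edx=7
after mov edi, 6: edi=6
after shr edx, 2: edx=7>>2=1
after sub edi, 1: edi=6-1=5
cmp edi, 0  (cmp 5,0)
jne start: taken
After step 6: edi = 5.

5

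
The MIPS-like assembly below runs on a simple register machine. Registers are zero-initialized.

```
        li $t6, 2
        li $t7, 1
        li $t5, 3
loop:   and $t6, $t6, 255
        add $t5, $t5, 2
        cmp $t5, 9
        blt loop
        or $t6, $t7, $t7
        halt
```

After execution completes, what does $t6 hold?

1

after li $t6, 2: $t6=2
after li $t7, 1: $t7=1
after li $t5, 3: $t5=3
after and $t6, $t6, 255: $t6=2&255=2
after add $t5, $t5, 2: $t5=3+2=5
cmp $t5, 9  (cmp 5,9)
blt loop: taken
after and $t6, $t6, 255: $t6=2&255=2
after add $t5, $t5, 2: $t5=5+2=7
cmp $t5, 9  (cmp 7,9)
blt loop: taken
after and $t6, $t6, 255: $t6=2&255=2
after add $t5, $t5, 2: $t5=7+2=9
cmp $t5, 9  (cmp 9,9)
blt loop: not taken
after or $t6, $t7, $t7: $t6=1|1=1
halt.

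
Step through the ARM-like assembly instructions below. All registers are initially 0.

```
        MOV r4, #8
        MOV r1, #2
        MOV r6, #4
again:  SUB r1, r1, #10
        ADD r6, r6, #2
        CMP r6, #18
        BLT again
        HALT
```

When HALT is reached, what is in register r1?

after MOV r4, #8: r4=8
after MOV r1, #2: r1=2
after MOV r6, #4: r6=4
after SUB r1, r1, #10: r1=2-10=-8
after ADD r6, r6, #2: r6=4+2=6
CMP r6, #18  (cmp 6,18)
BLT again: taken
after SUB r1, r1, #10: r1=(-8)-10=-18
after ADD r6, r6, #2: r6=6+2=8
CMP r6, #18  (cmp 8,18)
BLT again: taken
after SUB r1, r1, #10: r1=(-18)-10=-28
after ADD r6, r6, #2: r6=8+2=10
CMP r6, #18  (cmp 10,18)
BLT again: taken
after SUB r1, r1, #10: r1=(-28)-10=-38
after ADD r6, r6, #2: r6=10+2=12
CMP r6, #18  (cmp 12,18)
BLT again: taken
after SUB r1, r1, #10: r1=(-38)-10=-48
after ADD r6, r6, #2: r6=12+2=14
CMP r6, #18  (cmp 14,18)
BLT again: taken
after SUB r1, r1, #10: r1=(-48)-10=-58
after ADD r6, r6, #2: r6=14+2=16
CMP r6, #18  (cmp 16,18)
BLT again: taken
after SUB r1, r1, #10: r1=(-58)-10=-68
after ADD r6, r6, #2: r6=16+2=18
CMP r6, #18  (cmp 18,18)
BLT again: not taken
halt.

-68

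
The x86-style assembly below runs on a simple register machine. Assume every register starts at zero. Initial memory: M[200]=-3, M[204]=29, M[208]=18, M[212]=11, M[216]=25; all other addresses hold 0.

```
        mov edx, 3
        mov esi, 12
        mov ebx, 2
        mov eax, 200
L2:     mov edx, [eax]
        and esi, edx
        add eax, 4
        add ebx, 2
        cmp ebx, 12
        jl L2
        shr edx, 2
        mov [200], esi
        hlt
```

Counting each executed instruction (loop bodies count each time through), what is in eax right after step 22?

212

mov edx, 3 → edx=3
mov esi, 12 → esi=12
mov ebx, 2 → ebx=2
mov eax, 200 → eax=200
mov edx, [eax] → edx=M[200]=-3
and esi, edx → esi=12&(-3)=12
add eax, 4 → eax=200+4=204
add ebx, 2 → ebx=2+2=4
cmp ebx, 12  (cmp 4,12)
jl L2: taken
mov edx, [eax] → edx=M[204]=29
and esi, edx → esi=12&29=12
add eax, 4 → eax=204+4=208
add ebx, 2 → ebx=4+2=6
cmp ebx, 12  (cmp 6,12)
jl L2: taken
mov edx, [eax] → edx=M[208]=18
and esi, edx → esi=12&18=0
add eax, 4 → eax=208+4=212
add ebx, 2 → ebx=6+2=8
cmp ebx, 12  (cmp 8,12)
jl L2: taken
After step 22: eax = 212.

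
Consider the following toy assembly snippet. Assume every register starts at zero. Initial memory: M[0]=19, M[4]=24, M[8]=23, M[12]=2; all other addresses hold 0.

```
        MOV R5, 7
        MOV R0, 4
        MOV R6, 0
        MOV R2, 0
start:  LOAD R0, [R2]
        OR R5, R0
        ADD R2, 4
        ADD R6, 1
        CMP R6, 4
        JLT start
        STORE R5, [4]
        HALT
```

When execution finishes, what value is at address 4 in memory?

31

after MOV R5, 7: R5=7
after MOV R0, 4: R0=4
after MOV R6, 0: R6=0
after MOV R2, 0: R2=0
after LOAD R0, [R2]: R0=M[0]=19
after OR R5, R0: R5=7|19=23
after ADD R2, 4: R2=0+4=4
after ADD R6, 1: R6=0+1=1
CMP R6, 4  (cmp 1,4)
JLT start: taken
after LOAD R0, [R2]: R0=M[4]=24
after OR R5, R0: R5=23|24=31
after ADD R2, 4: R2=4+4=8
after ADD R6, 1: R6=1+1=2
CMP R6, 4  (cmp 2,4)
JLT start: taken
after LOAD R0, [R2]: R0=M[8]=23
after OR R5, R0: R5=31|23=31
after ADD R2, 4: R2=8+4=12
after ADD R6, 1: R6=2+1=3
CMP R6, 4  (cmp 3,4)
JLT start: taken
after LOAD R0, [R2]: R0=M[12]=2
after OR R5, R0: R5=31|2=31
after ADD R2, 4: R2=12+4=16
after ADD R6, 1: R6=3+1=4
CMP R6, 4  (cmp 4,4)
JLT start: not taken
STORE R5, [4] → M[4]=31
halt.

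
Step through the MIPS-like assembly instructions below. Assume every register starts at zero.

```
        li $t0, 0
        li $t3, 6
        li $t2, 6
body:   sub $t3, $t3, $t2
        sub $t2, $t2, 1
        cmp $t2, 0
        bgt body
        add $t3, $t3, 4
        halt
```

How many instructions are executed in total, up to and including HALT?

29

after li $t0, 0: $t0=0
after li $t3, 6: $t3=6
after li $t2, 6: $t2=6
after sub $t3, $t3, $t2: $t3=6-6=0
after sub $t2, $t2, 1: $t2=6-1=5
cmp $t2, 0  (cmp 5,0)
bgt body: taken
after sub $t3, $t3, $t2: $t3=0-5=-5
after sub $t2, $t2, 1: $t2=5-1=4
cmp $t2, 0  (cmp 4,0)
bgt body: taken
after sub $t3, $t3, $t2: $t3=(-5)-4=-9
after sub $t2, $t2, 1: $t2=4-1=3
cmp $t2, 0  (cmp 3,0)
bgt body: taken
after sub $t3, $t3, $t2: $t3=(-9)-3=-12
after sub $t2, $t2, 1: $t2=3-1=2
cmp $t2, 0  (cmp 2,0)
bgt body: taken
after sub $t3, $t3, $t2: $t3=(-12)-2=-14
after sub $t2, $t2, 1: $t2=2-1=1
cmp $t2, 0  (cmp 1,0)
bgt body: taken
after sub $t3, $t3, $t2: $t3=(-14)-1=-15
after sub $t2, $t2, 1: $t2=1-1=0
cmp $t2, 0  (cmp 0,0)
bgt body: not taken
after add $t3, $t3, 4: $t3=(-15)+4=-11
halt.
Total executed instructions: 29.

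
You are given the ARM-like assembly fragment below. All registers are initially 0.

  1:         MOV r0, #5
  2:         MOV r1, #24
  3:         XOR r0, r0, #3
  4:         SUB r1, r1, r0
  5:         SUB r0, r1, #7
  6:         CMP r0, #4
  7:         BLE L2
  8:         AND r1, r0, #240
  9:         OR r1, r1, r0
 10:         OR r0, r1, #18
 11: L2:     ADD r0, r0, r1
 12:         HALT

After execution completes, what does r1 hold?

11

after MOV r0, #5: r0=5
after MOV r1, #24: r1=24
after XOR r0, r0, #3: r0=5^3=6
after SUB r1, r1, r0: r1=24-6=18
after SUB r0, r1, #7: r0=18-7=11
CMP r0, #4  (cmp 11,4)
BLE L2: not taken
after AND r1, r0, #240: r1=11&240=0
after OR r1, r1, r0: r1=0|11=11
after OR r0, r1, #18: r0=11|18=27
after ADD r0, r0, r1: r0=27+11=38
halt.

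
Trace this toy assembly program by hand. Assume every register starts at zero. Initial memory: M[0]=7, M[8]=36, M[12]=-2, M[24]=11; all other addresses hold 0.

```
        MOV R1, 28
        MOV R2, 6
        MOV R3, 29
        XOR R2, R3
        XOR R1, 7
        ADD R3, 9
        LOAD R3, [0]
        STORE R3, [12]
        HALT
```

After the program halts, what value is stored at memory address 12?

MOV R1, 28 → R1=28
MOV R2, 6 → R2=6
MOV R3, 29 → R3=29
XOR R2, R3 → R2=6^29=27
XOR R1, 7 → R1=28^7=27
ADD R3, 9 → R3=29+9=38
LOAD R3, [0] → R3=M[0]=7
STORE R3, [12] → M[12]=7
halt.

7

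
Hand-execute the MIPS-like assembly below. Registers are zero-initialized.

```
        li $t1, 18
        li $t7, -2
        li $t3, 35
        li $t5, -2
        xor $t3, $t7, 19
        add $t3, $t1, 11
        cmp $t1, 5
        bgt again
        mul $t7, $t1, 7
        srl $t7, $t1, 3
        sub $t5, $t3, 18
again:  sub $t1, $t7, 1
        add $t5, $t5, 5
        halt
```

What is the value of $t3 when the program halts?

after li $t1, 18: $t1=18
after li $t7, -2: $t7=-2
after li $t3, 35: $t3=35
after li $t5, -2: $t5=-2
after xor $t3, $t7, 19: $t3=(-2)^19=-19
after add $t3, $t1, 11: $t3=18+11=29
cmp $t1, 5  (cmp 18,5)
bgt again: taken
after sub $t1, $t7, 1: $t1=(-2)-1=-3
after add $t5, $t5, 5: $t5=(-2)+5=3
halt.

29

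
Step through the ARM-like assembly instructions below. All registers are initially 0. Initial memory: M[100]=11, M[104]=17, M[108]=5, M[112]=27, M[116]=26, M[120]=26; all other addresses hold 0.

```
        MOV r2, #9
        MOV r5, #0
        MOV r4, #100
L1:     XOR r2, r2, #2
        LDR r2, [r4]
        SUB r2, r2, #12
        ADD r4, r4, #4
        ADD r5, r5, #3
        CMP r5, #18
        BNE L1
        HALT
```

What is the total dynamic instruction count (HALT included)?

after MOV r2, #9: r2=9
after MOV r5, #0: r5=0
after MOV r4, #100: r4=100
after XOR r2, r2, #2: r2=9^2=11
after LDR r2, [r4]: r2=M[100]=11
after SUB r2, r2, #12: r2=11-12=-1
after ADD r4, r4, #4: r4=100+4=104
after ADD r5, r5, #3: r5=0+3=3
CMP r5, #18  (cmp 3,18)
BNE L1: taken
after XOR r2, r2, #2: r2=(-1)^2=-3
after LDR r2, [r4]: r2=M[104]=17
after SUB r2, r2, #12: r2=17-12=5
after ADD r4, r4, #4: r4=104+4=108
after ADD r5, r5, #3: r5=3+3=6
CMP r5, #18  (cmp 6,18)
BNE L1: taken
after XOR r2, r2, #2: r2=5^2=7
after LDR r2, [r4]: r2=M[108]=5
after SUB r2, r2, #12: r2=5-12=-7
after ADD r4, r4, #4: r4=108+4=112
after ADD r5, r5, #3: r5=6+3=9
CMP r5, #18  (cmp 9,18)
BNE L1: taken
after XOR r2, r2, #2: r2=(-7)^2=-5
after LDR r2, [r4]: r2=M[112]=27
after SUB r2, r2, #12: r2=27-12=15
after ADD r4, r4, #4: r4=112+4=116
after ADD r5, r5, #3: r5=9+3=12
CMP r5, #18  (cmp 12,18)
BNE L1: taken
after XOR r2, r2, #2: r2=15^2=13
after LDR r2, [r4]: r2=M[116]=26
after SUB r2, r2, #12: r2=26-12=14
after ADD r4, r4, #4: r4=116+4=120
after ADD r5, r5, #3: r5=12+3=15
CMP r5, #18  (cmp 15,18)
BNE L1: taken
after XOR r2, r2, #2: r2=14^2=12
after LDR r2, [r4]: r2=M[120]=26
after SUB r2, r2, #12: r2=26-12=14
after ADD r4, r4, #4: r4=120+4=124
after ADD r5, r5, #3: r5=15+3=18
CMP r5, #18  (cmp 18,18)
BNE L1: not taken
halt.
Total executed instructions: 46.

46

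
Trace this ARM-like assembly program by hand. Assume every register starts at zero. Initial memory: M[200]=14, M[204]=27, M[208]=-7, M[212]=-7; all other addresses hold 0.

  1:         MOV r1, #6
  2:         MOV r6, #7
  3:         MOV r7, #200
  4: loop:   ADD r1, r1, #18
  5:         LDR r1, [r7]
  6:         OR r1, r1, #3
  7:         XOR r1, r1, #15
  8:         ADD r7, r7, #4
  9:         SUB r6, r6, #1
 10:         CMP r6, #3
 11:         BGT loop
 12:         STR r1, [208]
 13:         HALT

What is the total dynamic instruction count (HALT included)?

37

r1=6
r6=7
r7=200
r1=6+18=24
r1=M[200]=14
r1=14|3=15
r1=15^15=0
r7=200+4=204
r6=7-1=6
CMP r6, #3  (cmp 6,3)
BGT loop: taken
r1=0+18=18
r1=M[204]=27
r1=27|3=27
r1=27^15=20
r7=204+4=208
r6=6-1=5
CMP r6, #3  (cmp 5,3)
BGT loop: taken
r1=20+18=38
r1=M[208]=-7
r1=(-7)|3=-5
r1=(-5)^15=-12
r7=208+4=212
r6=5-1=4
CMP r6, #3  (cmp 4,3)
BGT loop: taken
r1=(-12)+18=6
r1=M[212]=-7
r1=(-7)|3=-5
r1=(-5)^15=-12
r7=212+4=216
r6=4-1=3
CMP r6, #3  (cmp 3,3)
BGT loop: not taken
STR r1, [208] → M[208]=-12
halt.
Total executed instructions: 37.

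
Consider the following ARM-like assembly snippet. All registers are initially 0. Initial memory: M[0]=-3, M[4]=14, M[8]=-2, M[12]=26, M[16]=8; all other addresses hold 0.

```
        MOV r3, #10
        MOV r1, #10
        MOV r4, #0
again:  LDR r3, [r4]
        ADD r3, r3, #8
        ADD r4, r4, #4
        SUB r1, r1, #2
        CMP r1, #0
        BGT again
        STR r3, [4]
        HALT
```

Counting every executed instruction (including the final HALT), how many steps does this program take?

after MOV r3, #10: r3=10
after MOV r1, #10: r1=10
after MOV r4, #0: r4=0
after LDR r3, [r4]: r3=M[0]=-3
after ADD r3, r3, #8: r3=(-3)+8=5
after ADD r4, r4, #4: r4=0+4=4
after SUB r1, r1, #2: r1=10-2=8
CMP r1, #0  (cmp 8,0)
BGT again: taken
after LDR r3, [r4]: r3=M[4]=14
after ADD r3, r3, #8: r3=14+8=22
after ADD r4, r4, #4: r4=4+4=8
after SUB r1, r1, #2: r1=8-2=6
CMP r1, #0  (cmp 6,0)
BGT again: taken
after LDR r3, [r4]: r3=M[8]=-2
after ADD r3, r3, #8: r3=(-2)+8=6
after ADD r4, r4, #4: r4=8+4=12
after SUB r1, r1, #2: r1=6-2=4
CMP r1, #0  (cmp 4,0)
BGT again: taken
after LDR r3, [r4]: r3=M[12]=26
after ADD r3, r3, #8: r3=26+8=34
after ADD r4, r4, #4: r4=12+4=16
after SUB r1, r1, #2: r1=4-2=2
CMP r1, #0  (cmp 2,0)
BGT again: taken
after LDR r3, [r4]: r3=M[16]=8
after ADD r3, r3, #8: r3=8+8=16
after ADD r4, r4, #4: r4=16+4=20
after SUB r1, r1, #2: r1=2-2=0
CMP r1, #0  (cmp 0,0)
BGT again: not taken
STR r3, [4] → M[4]=16
halt.
Total executed instructions: 35.

35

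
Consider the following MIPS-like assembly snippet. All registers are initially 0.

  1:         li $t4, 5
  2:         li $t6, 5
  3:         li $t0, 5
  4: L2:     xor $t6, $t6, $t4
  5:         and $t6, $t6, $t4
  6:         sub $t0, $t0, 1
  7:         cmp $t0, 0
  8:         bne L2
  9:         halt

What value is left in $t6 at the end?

$t4=5
$t6=5
$t0=5
$t6=5^5=0
$t6=0&5=0
$t0=5-1=4
cmp $t0, 0  (cmp 4,0)
bne L2: taken
$t6=0^5=5
$t6=5&5=5
$t0=4-1=3
cmp $t0, 0  (cmp 3,0)
bne L2: taken
$t6=5^5=0
$t6=0&5=0
$t0=3-1=2
cmp $t0, 0  (cmp 2,0)
bne L2: taken
$t6=0^5=5
$t6=5&5=5
$t0=2-1=1
cmp $t0, 0  (cmp 1,0)
bne L2: taken
$t6=5^5=0
$t6=0&5=0
$t0=1-1=0
cmp $t0, 0  (cmp 0,0)
bne L2: not taken
halt.

0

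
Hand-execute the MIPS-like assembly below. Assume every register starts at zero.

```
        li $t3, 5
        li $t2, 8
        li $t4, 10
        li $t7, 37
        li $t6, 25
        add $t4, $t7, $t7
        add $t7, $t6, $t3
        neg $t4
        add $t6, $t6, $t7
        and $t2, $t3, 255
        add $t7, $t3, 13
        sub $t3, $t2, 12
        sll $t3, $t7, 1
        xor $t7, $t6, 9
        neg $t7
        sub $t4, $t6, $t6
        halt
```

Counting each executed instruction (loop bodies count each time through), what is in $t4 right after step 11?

after li $t3, 5: $t3=5
after li $t2, 8: $t2=8
after li $t4, 10: $t4=10
after li $t7, 37: $t7=37
after li $t6, 25: $t6=25
after add $t4, $t7, $t7: $t4=37+37=74
after add $t7, $t6, $t3: $t7=25+5=30
after neg $t4: $t4=-(74)=-74
after add $t6, $t6, $t7: $t6=25+30=55
after and $t2, $t3, 255: $t2=5&255=5
after add $t7, $t3, 13: $t7=5+13=18
After step 11: $t4 = -74.

-74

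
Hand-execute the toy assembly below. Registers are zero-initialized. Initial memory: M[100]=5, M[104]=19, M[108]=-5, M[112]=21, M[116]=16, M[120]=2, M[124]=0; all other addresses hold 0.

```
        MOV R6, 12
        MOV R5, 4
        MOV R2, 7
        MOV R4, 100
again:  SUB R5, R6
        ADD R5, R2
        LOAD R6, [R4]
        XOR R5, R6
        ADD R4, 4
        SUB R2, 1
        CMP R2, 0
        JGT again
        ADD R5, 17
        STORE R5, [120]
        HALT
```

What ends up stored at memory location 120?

61

after MOV R6, 12: R6=12
after MOV R5, 4: R5=4
after MOV R2, 7: R2=7
after MOV R4, 100: R4=100
after SUB R5, R6: R5=4-12=-8
after ADD R5, R2: R5=(-8)+7=-1
after LOAD R6, [R4]: R6=M[100]=5
after XOR R5, R6: R5=(-1)^5=-6
after ADD R4, 4: R4=100+4=104
after SUB R2, 1: R2=7-1=6
CMP R2, 0  (cmp 6,0)
JGT again: taken
after SUB R5, R6: R5=(-6)-5=-11
after ADD R5, R2: R5=(-11)+6=-5
after LOAD R6, [R4]: R6=M[104]=19
after XOR R5, R6: R5=(-5)^19=-24
after ADD R4, 4: R4=104+4=108
after SUB R2, 1: R2=6-1=5
CMP R2, 0  (cmp 5,0)
JGT again: taken
after SUB R5, R6: R5=(-24)-19=-43
after ADD R5, R2: R5=(-43)+5=-38
after LOAD R6, [R4]: R6=M[108]=-5
after XOR R5, R6: R5=(-38)^(-5)=33
after ADD R4, 4: R4=108+4=112
after SUB R2, 1: R2=5-1=4
CMP R2, 0  (cmp 4,0)
JGT again: taken
after SUB R5, R6: R5=33-(-5)=38
after ADD R5, R2: R5=38+4=42
after LOAD R6, [R4]: R6=M[112]=21
after XOR R5, R6: R5=42^21=63
after ADD R4, 4: R4=112+4=116
after SUB R2, 1: R2=4-1=3
CMP R2, 0  (cmp 3,0)
JGT again: taken
after SUB R5, R6: R5=63-21=42
after ADD R5, R2: R5=42+3=45
after LOAD R6, [R4]: R6=M[116]=16
after XOR R5, R6: R5=45^16=61
after ADD R4, 4: R4=116+4=120
after SUB R2, 1: R2=3-1=2
CMP R2, 0  (cmp 2,0)
JGT again: taken
after SUB R5, R6: R5=61-16=45
after ADD R5, R2: R5=45+2=47
after LOAD R6, [R4]: R6=M[120]=2
after XOR R5, R6: R5=47^2=45
after ADD R4, 4: R4=120+4=124
after SUB R2, 1: R2=2-1=1
CMP R2, 0  (cmp 1,0)
JGT again: taken
after SUB R5, R6: R5=45-2=43
after ADD R5, R2: R5=43+1=44
after LOAD R6, [R4]: R6=M[124]=0
after XOR R5, R6: R5=44^0=44
after ADD R4, 4: R4=124+4=128
after SUB R2, 1: R2=1-1=0
CMP R2, 0  (cmp 0,0)
JGT again: not taken
after ADD R5, 17: R5=44+17=61
STORE R5, [120] → M[120]=61
halt.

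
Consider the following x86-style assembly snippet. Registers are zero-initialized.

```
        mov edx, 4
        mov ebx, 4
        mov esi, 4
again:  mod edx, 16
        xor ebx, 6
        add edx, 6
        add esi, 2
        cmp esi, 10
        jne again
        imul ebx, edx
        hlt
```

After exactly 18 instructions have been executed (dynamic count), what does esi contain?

8

edx=4
ebx=4
esi=4
edx=4%16=4
ebx=4^6=2
edx=4+6=10
esi=4+2=6
cmp esi, 10  (cmp 6,10)
jne again: taken
edx=10%16=10
ebx=2^6=4
edx=10+6=16
esi=6+2=8
cmp esi, 10  (cmp 8,10)
jne again: taken
edx=16%16=0
ebx=4^6=2
edx=0+6=6
After step 18: esi = 8.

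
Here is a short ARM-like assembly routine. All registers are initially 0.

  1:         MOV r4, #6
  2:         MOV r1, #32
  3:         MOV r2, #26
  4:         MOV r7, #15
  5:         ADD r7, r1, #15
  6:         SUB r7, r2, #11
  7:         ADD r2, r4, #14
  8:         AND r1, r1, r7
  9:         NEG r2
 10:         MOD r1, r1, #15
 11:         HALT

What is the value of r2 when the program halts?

MOV r4, #6 → r4=6
MOV r1, #32 → r1=32
MOV r2, #26 → r2=26
MOV r7, #15 → r7=15
ADD r7, r1, #15 → r7=32+15=47
SUB r7, r2, #11 → r7=26-11=15
ADD r2, r4, #14 → r2=6+14=20
AND r1, r1, r7 → r1=32&15=0
NEG r2 → r2=-(20)=-20
MOD r1, r1, #15 → r1=0%15=0
halt.

-20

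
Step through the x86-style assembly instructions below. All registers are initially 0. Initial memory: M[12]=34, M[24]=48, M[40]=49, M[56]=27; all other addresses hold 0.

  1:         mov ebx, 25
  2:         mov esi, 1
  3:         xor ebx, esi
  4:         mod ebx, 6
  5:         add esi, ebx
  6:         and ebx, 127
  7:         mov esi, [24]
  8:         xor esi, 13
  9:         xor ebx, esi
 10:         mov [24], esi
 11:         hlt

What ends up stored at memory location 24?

61

ebx=25
esi=1
ebx=25^1=24
ebx=24%6=0
esi=1+0=1
ebx=0&127=0
esi=M[24]=48
esi=48^13=61
ebx=0^61=61
mov [24], esi → M[24]=61
halt.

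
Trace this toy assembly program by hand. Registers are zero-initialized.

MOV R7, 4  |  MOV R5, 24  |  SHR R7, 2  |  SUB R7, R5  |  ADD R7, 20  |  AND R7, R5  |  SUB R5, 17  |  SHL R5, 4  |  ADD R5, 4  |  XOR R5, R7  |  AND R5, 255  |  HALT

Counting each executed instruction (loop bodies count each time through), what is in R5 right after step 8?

MOV R7, 4 → R7=4
MOV R5, 24 → R5=24
SHR R7, 2 → R7=4>>2=1
SUB R7, R5 → R7=1-24=-23
ADD R7, 20 → R7=(-23)+20=-3
AND R7, R5 → R7=(-3)&24=24
SUB R5, 17 → R5=24-17=7
SHL R5, 4 → R5=7<<4=112
After step 8: R5 = 112.

112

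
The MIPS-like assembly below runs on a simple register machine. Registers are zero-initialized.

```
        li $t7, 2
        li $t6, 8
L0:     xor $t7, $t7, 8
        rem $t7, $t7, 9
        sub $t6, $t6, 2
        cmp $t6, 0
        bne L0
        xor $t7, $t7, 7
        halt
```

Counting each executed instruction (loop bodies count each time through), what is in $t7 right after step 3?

10

li $t7, 2 → $t7=2
li $t6, 8 → $t6=8
xor $t7, $t7, 8 → $t7=2^8=10
After step 3: $t7 = 10.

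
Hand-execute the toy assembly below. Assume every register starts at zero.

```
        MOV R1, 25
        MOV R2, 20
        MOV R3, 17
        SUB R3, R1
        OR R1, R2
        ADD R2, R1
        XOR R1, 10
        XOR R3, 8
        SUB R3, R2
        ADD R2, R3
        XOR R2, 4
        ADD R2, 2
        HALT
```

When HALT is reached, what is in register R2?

-10

after MOV R1, 25: R1=25
after MOV R2, 20: R2=20
after MOV R3, 17: R3=17
after SUB R3, R1: R3=17-25=-8
after OR R1, R2: R1=25|20=29
after ADD R2, R1: R2=20+29=49
after XOR R1, 10: R1=29^10=23
after XOR R3, 8: R3=(-8)^8=-16
after SUB R3, R2: R3=(-16)-49=-65
after ADD R2, R3: R2=49+(-65)=-16
after XOR R2, 4: R2=(-16)^4=-12
after ADD R2, 2: R2=(-12)+2=-10
halt.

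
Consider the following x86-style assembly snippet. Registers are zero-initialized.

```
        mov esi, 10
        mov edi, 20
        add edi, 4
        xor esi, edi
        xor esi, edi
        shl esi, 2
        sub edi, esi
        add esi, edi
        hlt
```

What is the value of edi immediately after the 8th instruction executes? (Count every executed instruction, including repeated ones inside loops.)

after mov esi, 10: esi=10
after mov edi, 20: edi=20
after add edi, 4: edi=20+4=24
after xor esi, edi: esi=10^24=18
after xor esi, edi: esi=18^24=10
after shl esi, 2: esi=10<<2=40
after sub edi, esi: edi=24-40=-16
after add esi, edi: esi=40+(-16)=24
After step 8: edi = -16.

-16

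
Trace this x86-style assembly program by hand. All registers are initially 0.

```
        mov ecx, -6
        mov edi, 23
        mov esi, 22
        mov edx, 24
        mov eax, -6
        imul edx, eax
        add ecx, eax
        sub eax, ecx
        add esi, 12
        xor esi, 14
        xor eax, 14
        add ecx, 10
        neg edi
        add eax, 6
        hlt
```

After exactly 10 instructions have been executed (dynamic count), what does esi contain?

mov ecx, -6 → ecx=-6
mov edi, 23 → edi=23
mov esi, 22 → esi=22
mov edx, 24 → edx=24
mov eax, -6 → eax=-6
imul edx, eax → edx=24*(-6)=-144
add ecx, eax → ecx=(-6)+(-6)=-12
sub eax, ecx → eax=(-6)-(-12)=6
add esi, 12 → esi=22+12=34
xor esi, 14 → esi=34^14=44
After step 10: esi = 44.

44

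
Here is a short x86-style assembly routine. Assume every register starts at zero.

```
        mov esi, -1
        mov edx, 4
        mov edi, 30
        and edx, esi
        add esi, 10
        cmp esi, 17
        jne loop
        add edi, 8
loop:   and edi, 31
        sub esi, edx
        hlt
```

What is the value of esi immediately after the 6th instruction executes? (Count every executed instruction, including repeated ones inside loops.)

9

esi=-1
edx=4
edi=30
edx=4&(-1)=4
esi=(-1)+10=9
cmp esi, 17  (cmp 9,17)
After step 6: esi = 9.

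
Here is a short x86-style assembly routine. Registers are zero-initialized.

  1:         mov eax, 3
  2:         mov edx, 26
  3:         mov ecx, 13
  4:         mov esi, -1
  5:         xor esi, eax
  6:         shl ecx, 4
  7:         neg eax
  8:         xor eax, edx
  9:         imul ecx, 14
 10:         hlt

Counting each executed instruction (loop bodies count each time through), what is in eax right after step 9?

-25

eax=3
edx=26
ecx=13
esi=-1
esi=(-1)^3=-4
ecx=13<<4=208
eax=-(3)=-3
eax=(-3)^26=-25
ecx=208*14=2912
After step 9: eax = -25.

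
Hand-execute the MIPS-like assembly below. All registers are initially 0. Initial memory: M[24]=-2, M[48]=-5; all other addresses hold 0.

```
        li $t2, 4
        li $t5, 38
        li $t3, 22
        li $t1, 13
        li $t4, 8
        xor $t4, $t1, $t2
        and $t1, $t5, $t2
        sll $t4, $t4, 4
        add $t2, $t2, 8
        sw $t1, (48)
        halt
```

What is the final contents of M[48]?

li $t2, 4 → $t2=4
li $t5, 38 → $t5=38
li $t3, 22 → $t3=22
li $t1, 13 → $t1=13
li $t4, 8 → $t4=8
xor $t4, $t1, $t2 → $t4=13^4=9
and $t1, $t5, $t2 → $t1=38&4=4
sll $t4, $t4, 4 → $t4=9<<4=144
add $t2, $t2, 8 → $t2=4+8=12
sw $t1, (48) → M[48]=4
halt.

4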